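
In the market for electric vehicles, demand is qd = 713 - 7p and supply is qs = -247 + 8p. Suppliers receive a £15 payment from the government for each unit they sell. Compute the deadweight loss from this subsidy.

Pre-subsidy: 713 - 7p = -247 + 8p gives p* = 64, q* = 265.
With the subsidy, sellers receive ps = pb + 15 for each unit, where pb is the price buyers pay.
Supply in terms of pb becomes qs = -247 + 8(pb + 15) = -127 + 8pb. Setting this equal to demand: 713 - 7pb = -127 + 8pb, so pb = 56.
Sellers receive ps = 56 + 15 = 71; q' = 713 − 7·56 = 321.
The subsidy expands output by 321 − 265 = 56 past the efficient level; on those units the gap between marginal cost and willingness to pay runs from 0 up to 15.
DWL = ½ × 15 × 56 = 420.

Deadweight loss = £420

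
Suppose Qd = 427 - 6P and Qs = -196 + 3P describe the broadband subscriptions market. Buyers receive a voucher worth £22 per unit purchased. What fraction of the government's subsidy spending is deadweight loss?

DWL / government spending = 66/167

Pre-subsidy: 427 - 6P = -196 + 3P gives P* = 623/9, Q* = 35/3.
With the rebate, buyers effectively pay Pb = Ps − 22, where Ps is the price sellers receive.
Demand in terms of Ps becomes Qd = 427 − 6(Ps − 22) = 559 - 6Ps. Setting this equal to supply: 559 - 6Ps = -196 + 3Ps, so Ps = 755/9.
Buyers pay Pb = 755/9 − 22 = 557/9; Q' = -196 + 3·(755/9) = 167/3.
ΔCS = ½(35/3 + 167/3)(623/9 − 557/9) = 2222/9; ΔPS = ½(35/3 + 167/3)(755/9 − 623/9) = 4444/9.
Government spending = 22 × 167/3 = 3674/3.
DWL = ½ × 22 × (167/3 − 35/3) = 484; fraction = 484 / (3674/3) = 66/167.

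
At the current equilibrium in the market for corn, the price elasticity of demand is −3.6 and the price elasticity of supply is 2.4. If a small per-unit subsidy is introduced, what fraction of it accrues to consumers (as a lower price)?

Consumer share = 0.4

For a small subsidy around the equilibrium, the benefit split depends on the relative slopes, which at a point are proportional to the elasticities.
Buyer share = εs/(εs + |εd|) = 2.4/(2.4 + 3.6) = 0.4; seller share = |εd|/(εs + |εd|) = 0.6.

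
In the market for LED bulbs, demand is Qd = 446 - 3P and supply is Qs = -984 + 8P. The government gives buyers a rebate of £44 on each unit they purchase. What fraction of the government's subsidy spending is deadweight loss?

Pre-subsidy: 446 - 3P = -984 + 8P gives P* = 130, Q* = 56.
With the rebate, buyers effectively pay Pb = Ps − 44, where Ps is the price sellers receive.
Demand in terms of Ps becomes Qd = 446 − 3(Ps − 44) = 578 - 3Ps. Setting this equal to supply: 578 - 3Ps = -984 + 8Ps, so Ps = 142.
Buyers pay Pb = 142 − 44 = 98; Q' = -984 + 8·142 = 152.
ΔCS = ½(56 + 152)(130 − 98) = 3328; ΔPS = ½(56 + 152)(142 − 130) = 1248.
Government spending = 44 × 152 = 6688.
DWL = ½ × 44 × (152 − 56) = 2112; fraction = 2112 / 6688 = 6/19.

DWL / government spending = 6/19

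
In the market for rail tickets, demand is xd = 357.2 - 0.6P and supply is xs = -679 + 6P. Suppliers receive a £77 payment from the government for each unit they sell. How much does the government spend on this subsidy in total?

Government cost = £23485

Pre-subsidy: 357.2 - 0.6P = -679 + 6P gives P* = 157, x* = 263.
With the subsidy, sellers receive Ps = Pb + 77 for each unit, where Pb is the price buyers pay.
Supply in terms of Pb becomes xs = -679 + 6(Pb + 77) = -217 + 6Pb. Setting this equal to demand: 357.2 - 0.6Pb = -217 + 6Pb, so Pb = 87.
Sellers receive Ps = 87 + 77 = 164; x' = 357.2 − 0.6·87 = 305.
Government outlay = subsidy × quantity = 77 × 305 = 23485.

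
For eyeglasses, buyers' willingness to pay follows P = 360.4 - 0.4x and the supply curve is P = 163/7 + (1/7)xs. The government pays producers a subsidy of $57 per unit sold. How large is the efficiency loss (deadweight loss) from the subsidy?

Deadweight loss = $2992.5

Pre-subsidy: 360.4 - 0.4x = 163/7 + (1/7)x gives x* = 621 and P* = 112.
With the subsidy, sellers receive Ps = Pb + 57 for each unit, where Pb is the price buyers pay.
On the curves, Pb = 360.4 - 0.4x and Ps = 163/7 + (1/7)x; the wedge Ps − Pb = 57 gives 163/7 + (1/7)x − (360.4 - 0.4x) = 57, so x' = 726.
Then Pb = 360.4 − 0.4·726 = 70 and Ps = 163/7 + (1/7)·726 = 127.
The subsidy expands output by 726 − 621 = 105 past the efficient level; on those units the gap between marginal cost and willingness to pay runs from 0 up to 57.
DWL = ½ × 57 × 105 = 2992.5.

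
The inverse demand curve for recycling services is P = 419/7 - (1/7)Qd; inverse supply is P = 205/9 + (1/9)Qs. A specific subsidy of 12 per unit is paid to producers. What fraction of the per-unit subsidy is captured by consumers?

Consumer share = 0.5625

Pre-subsidy: 419/7 - (1/7)Q = 205/9 + (1/9)Q gives Q* = 146 and P* = 39.
With the subsidy, sellers receive Ps = Pb + 12 for each unit, where Pb is the price buyers pay.
On the curves, Pb = 419/7 - (1/7)Q and Ps = 205/9 + (1/9)Q; the wedge Ps − Pb = 12 gives 205/9 + (1/9)Q − (419/7 - (1/7)Q) = 12, so Q' = 193.25.
Then Pb = 419/7 − (1/7)·193.25 = 32.25 and Ps = 205/9 + (1/9)·193.25 = 44.25.
Buyers' price falls by P* − Pb = 39 − 32.25 = 6.75; sellers' price rises by Ps − P* = 44.25 − 39 = 5.25.
So consumers capture 6.75/12 = 0.5625 of each unit of subsidy.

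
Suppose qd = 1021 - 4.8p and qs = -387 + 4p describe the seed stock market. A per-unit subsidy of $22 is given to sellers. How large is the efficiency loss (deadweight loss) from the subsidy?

Pre-subsidy: 1021 - 4.8p = -387 + 4p gives p* = 160, q* = 253.
With the subsidy, sellers receive ps = pb + 22 for each unit, where pb is the price buyers pay.
Supply in terms of pb becomes qs = -387 + 4(pb + 22) = -299 + 4pb. Setting this equal to demand: 1021 - 4.8pb = -299 + 4pb, so pb = 150.
Sellers receive ps = 150 + 22 = 172; q' = 1021 − 4.8·150 = 301.
The subsidy expands output by 301 − 253 = 48 past the efficient level; on those units the gap between marginal cost and willingness to pay runs from 0 up to 22.
DWL = ½ × 22 × 48 = 528.

Deadweight loss = $528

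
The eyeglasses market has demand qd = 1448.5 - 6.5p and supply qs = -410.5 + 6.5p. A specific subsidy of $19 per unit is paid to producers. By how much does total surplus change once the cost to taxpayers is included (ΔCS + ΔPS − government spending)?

Net change in total surplus = -$586.625

Pre-subsidy: 1448.5 - 6.5p = -410.5 + 6.5p gives p* = 143, q* = 519.
With the subsidy, sellers receive ps = pb + 19 for each unit, where pb is the price buyers pay.
Supply in terms of pb becomes qs = -410.5 + 6.5(pb + 19) = -287 + 6.5pb. Setting this equal to demand: 1448.5 - 6.5pb = -287 + 6.5pb, so pb = 133.5.
Sellers receive ps = 133.5 + 19 = 152.5; q' = 1448.5 − 6.5·133.5 = 580.75.
ΔCS = ½(519 + 580.75)(143 − 133.5) = 5223.8125; ΔPS = ½(519 + 580.75)(152.5 − 143) = 5223.8125.
Government spending = 19 × 580.75 = 11034.25.
Net change = 5223.8125 + 5223.8125 − 11034.25 = -586.625. The loss equals the DWL triangle ½·19·61.75.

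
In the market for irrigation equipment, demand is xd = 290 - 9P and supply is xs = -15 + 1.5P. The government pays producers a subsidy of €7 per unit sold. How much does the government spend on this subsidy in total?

Pre-subsidy: 290 - 9P = -15 + 1.5P gives P* = 610/21, x* = 200/7.
With the subsidy, sellers receive Ps = Pb + 7 for each unit, where Pb is the price buyers pay.
Supply in terms of Pb becomes xs = -15 + 1.5(Pb + 7) = -4.5 + 1.5Pb. Setting this equal to demand: 290 - 9Pb = -4.5 + 1.5Pb, so Pb = 589/21.
Sellers receive Ps = 589/21 + 7 = 736/21; x' = 290 − 9·(589/21) = 263/7.
Government outlay = subsidy × quantity = 7 × 263/7 = 263.

Government cost = €263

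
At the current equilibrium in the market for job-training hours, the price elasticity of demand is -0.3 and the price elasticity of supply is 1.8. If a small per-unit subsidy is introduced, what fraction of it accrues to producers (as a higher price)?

Producer share = 1/7

For a small subsidy around the equilibrium, the benefit split depends on the relative slopes, which at a point are proportional to the elasticities.
Buyer share = εs/(εs + |εd|) = 1.8/(1.8 + 0.3) = 6/7; seller share = |εd|/(εs + |εd|) = 1/7.
So producers capture 1/7 of the subsidy.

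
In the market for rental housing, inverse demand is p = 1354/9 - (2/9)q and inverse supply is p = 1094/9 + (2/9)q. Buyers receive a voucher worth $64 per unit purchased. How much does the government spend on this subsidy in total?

Pre-subsidy: 1354/9 - (2/9)q = 1094/9 + (2/9)q gives q* = 65 and p* = 136.
With the rebate, buyers effectively pay pb = ps − 64, where ps is the price sellers receive.
On the curves, pb = 1354/9 - (2/9)q and ps = 1094/9 + (2/9)q; the wedge ps − pb = 64 gives 1094/9 + (2/9)q − (1354/9 - (2/9)q) = 64, so q' = 209.
Then pb = 1354/9 − (2/9)·209 = 104 and ps = 1094/9 + (2/9)·209 = 168.
Government outlay = subsidy × quantity = 64 × 209 = 13376.

Government cost = $13376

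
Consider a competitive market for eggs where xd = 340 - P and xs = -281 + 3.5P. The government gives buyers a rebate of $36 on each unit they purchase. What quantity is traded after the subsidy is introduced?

Pre-subsidy: 340 - P = -281 + 3.5P gives P* = 138, x* = 202.
With the rebate, buyers effectively pay Pb = Ps − 36, where Ps is the price sellers receive.
Demand in terms of Ps becomes xd = 340 − 1(Ps − 36) = 376 - Ps. Setting this equal to supply: 376 - Ps = -281 + 3.5Ps, so Ps = 146.
Buyers pay Pb = 146 − 36 = 110; x' = -281 + 3.5·146 = 230.

x' = 230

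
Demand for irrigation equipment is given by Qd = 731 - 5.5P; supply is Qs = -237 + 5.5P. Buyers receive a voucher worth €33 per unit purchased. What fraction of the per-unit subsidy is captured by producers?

Producer share = 0.5

Pre-subsidy: 731 - 5.5P = -237 + 5.5P gives P* = 88, Q* = 247.
With the rebate, buyers effectively pay Pb = Ps − 33, where Ps is the price sellers receive.
Demand in terms of Ps becomes Qd = 731 − 5.5(Ps − 33) = 912.5 - 5.5Ps. Setting this equal to supply: 912.5 - 5.5Ps = -237 + 5.5Ps, so Ps = 104.5.
Buyers pay Pb = 104.5 − 33 = 71.5; Q' = -237 + 5.5·104.5 = 337.75.
Buyers' price falls by P* − Pb = 88 − 71.5 = 16.5; sellers' price rises by Ps − P* = 104.5 − 88 = 16.5.
So producers capture 16.5/33 = 0.5 of each unit of subsidy.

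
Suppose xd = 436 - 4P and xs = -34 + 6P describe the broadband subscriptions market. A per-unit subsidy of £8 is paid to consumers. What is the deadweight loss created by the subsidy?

Deadweight loss = £76.8

Pre-subsidy: 436 - 4P = -34 + 6P gives P* = 47, x* = 248.
With the rebate, buyers effectively pay Pb = Ps − 8, where Ps is the price sellers receive.
Demand in terms of Ps becomes xd = 436 − 4(Ps − 8) = 468 - 4Ps. Setting this equal to supply: 468 - 4Ps = -34 + 6Ps, so Ps = 50.2.
Buyers pay Pb = 50.2 − 8 = 42.2; x' = -34 + 6·50.2 = 267.2.
The subsidy expands output by 267.2 − 248 = 19.2 past the efficient level; on those units the gap between marginal cost and willingness to pay runs from 0 up to 8.
DWL = ½ × 8 × 19.2 = 76.8.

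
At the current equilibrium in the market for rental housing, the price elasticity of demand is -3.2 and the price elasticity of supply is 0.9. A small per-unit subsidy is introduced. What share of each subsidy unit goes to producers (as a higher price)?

Producer share = 32/41

For a small subsidy around the equilibrium, the benefit split depends on the relative slopes, which at a point are proportional to the elasticities.
Buyer share = εs/(εs + |εd|) = 0.9/(0.9 + 3.2) = 9/41; seller share = |εd|/(εs + |εd|) = 32/41.
So producers capture 32/41 of the subsidy.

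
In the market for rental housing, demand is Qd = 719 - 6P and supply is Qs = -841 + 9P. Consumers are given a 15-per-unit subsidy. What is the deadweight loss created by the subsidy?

Deadweight loss = 405

Pre-subsidy: 719 - 6P = -841 + 9P gives P* = 104, Q* = 95.
With the rebate, buyers effectively pay Pb = Ps − 15, where Ps is the price sellers receive.
Demand in terms of Ps becomes Qd = 719 − 6(Ps − 15) = 809 - 6Ps. Setting this equal to supply: 809 - 6Ps = -841 + 9Ps, so Ps = 110.
Buyers pay Pb = 110 − 15 = 95; Q' = -841 + 9·110 = 149.
The subsidy expands output by 149 − 95 = 54 past the efficient level; on those units the gap between marginal cost and willingness to pay runs from 0 up to 15.
DWL = ½ × 15 × 54 = 405.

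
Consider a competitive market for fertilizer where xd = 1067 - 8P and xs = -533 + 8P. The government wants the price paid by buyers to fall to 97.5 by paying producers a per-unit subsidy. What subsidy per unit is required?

Required subsidy s = 5 per unit

At a buyer price of 97.5, quantity demanded is 1067 − 8·97.5 = 287.
Sellers supply 287 only when they receive Ps with -533 + 8·Ps = 287, i.e. Ps = 102.5.
s = Ps − Pb = 102.5 − 97.5 = 5.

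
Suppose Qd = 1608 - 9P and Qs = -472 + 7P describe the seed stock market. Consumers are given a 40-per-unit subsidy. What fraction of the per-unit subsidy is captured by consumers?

Consumer share = 0.4375

Pre-subsidy: 1608 - 9P = -472 + 7P gives P* = 130, Q* = 438.
With the rebate, buyers effectively pay Pb = Ps − 40, where Ps is the price sellers receive.
Demand in terms of Ps becomes Qd = 1608 − 9(Ps − 40) = 1968 - 9Ps. Setting this equal to supply: 1968 - 9Ps = -472 + 7Ps, so Ps = 152.5.
Buyers pay Pb = 152.5 − 40 = 112.5; Q' = -472 + 7·152.5 = 595.5.
Buyers' price falls by P* − Pb = 130 − 112.5 = 17.5; sellers' price rises by Ps − P* = 152.5 − 130 = 22.5.
So consumers capture 17.5/40 = 0.4375 of each unit of subsidy.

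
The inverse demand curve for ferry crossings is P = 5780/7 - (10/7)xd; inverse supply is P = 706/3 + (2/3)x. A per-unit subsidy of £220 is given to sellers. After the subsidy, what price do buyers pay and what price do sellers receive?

Pre-subsidy: 5780/7 - (10/7)x = 706/3 + (2/3)x gives x* = 6199/22 and P* = 4655/11.
With the subsidy, sellers receive Ps = Pb + 220 for each unit, where Pb is the price buyers pay.
On the curves, Pb = 5780/7 - (10/7)x and Ps = 706/3 + (2/3)x; the wedge Ps − Pb = 220 gives 706/3 + (2/3)x − (5780/7 - (10/7)x) = 220, so x' = 8509/22.
Then Pb = 5780/7 − (10/7)·(8509/22) = 3005/11 and Ps = 706/3 + (2/3)·(8509/22) = 5425/11.

Buyers pay 3005/11; sellers receive 5425/11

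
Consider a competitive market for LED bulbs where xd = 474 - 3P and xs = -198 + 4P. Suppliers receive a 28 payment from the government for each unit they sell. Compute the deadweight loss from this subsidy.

Deadweight loss = 672

Pre-subsidy: 474 - 3P = -198 + 4P gives P* = 96, x* = 186.
With the subsidy, sellers receive Ps = Pb + 28 for each unit, where Pb is the price buyers pay.
Supply in terms of Pb becomes xs = -198 + 4(Pb + 28) = -86 + 4Pb. Setting this equal to demand: 474 - 3Pb = -86 + 4Pb, so Pb = 80.
Sellers receive Ps = 80 + 28 = 108; x' = 474 − 3·80 = 234.
The subsidy expands output by 234 − 186 = 48 past the efficient level; on those units the gap between marginal cost and willingness to pay runs from 0 up to 28.
DWL = ½ × 28 × 48 = 672.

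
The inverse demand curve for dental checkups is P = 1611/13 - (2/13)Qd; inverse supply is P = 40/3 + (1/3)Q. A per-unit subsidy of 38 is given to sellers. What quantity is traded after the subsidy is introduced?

Q' = 305

Pre-subsidy: 1611/13 - (2/13)Q = 40/3 + (1/3)Q gives Q* = 227 and P* = 89.
With the subsidy, sellers receive Ps = Pb + 38 for each unit, where Pb is the price buyers pay.
On the curves, Pb = 1611/13 - (2/13)Q and Ps = 40/3 + (1/3)Q; the wedge Ps − Pb = 38 gives 40/3 + (1/3)Q − (1611/13 - (2/13)Q) = 38, so Q' = 305.
Then Pb = 1611/13 − (2/13)·305 = 77 and Ps = 40/3 + (1/3)·305 = 115.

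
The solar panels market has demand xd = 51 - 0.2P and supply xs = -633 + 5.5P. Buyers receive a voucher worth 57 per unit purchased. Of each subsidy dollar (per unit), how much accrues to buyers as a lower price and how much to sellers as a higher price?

Buyers gain 55 per unit; sellers gain 2 per unit

Pre-subsidy: 51 - 0.2P = -633 + 5.5P gives P* = 120, x* = 27.
With the rebate, buyers effectively pay Pb = Ps − 57, where Ps is the price sellers receive.
Demand in terms of Ps becomes xd = 51 − 0.2(Ps − 57) = 62.4 - 0.2Ps. Setting this equal to supply: 62.4 - 0.2Ps = -633 + 5.5Ps, so Ps = 122.
Buyers pay Pb = 122 − 57 = 65; x' = -633 + 5.5·122 = 38.
Buyers' price falls by P* − Pb = 120 − 65 = 55; sellers' price rises by Ps − P* = 122 − 120 = 2.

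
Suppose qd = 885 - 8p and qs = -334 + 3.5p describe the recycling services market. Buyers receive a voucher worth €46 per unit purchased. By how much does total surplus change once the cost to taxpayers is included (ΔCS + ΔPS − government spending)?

Pre-subsidy: 885 - 8p = -334 + 3.5p gives p* = 106, q* = 37.
With the rebate, buyers effectively pay pb = ps − 46, where ps is the price sellers receive.
Demand in terms of ps becomes qd = 885 − 8(ps − 46) = 1253 - 8ps. Setting this equal to supply: 1253 - 8ps = -334 + 3.5ps, so ps = 138.
Buyers pay pb = 138 − 46 = 92; q' = -334 + 3.5·138 = 149.
ΔCS = ½(37 + 149)(106 − 92) = 1302; ΔPS = ½(37 + 149)(138 − 106) = 2976.
Government spending = 46 × 149 = 6854.
Net change = 1302 + 2976 − 6854 = -2576. The loss equals the DWL triangle ½·46·112.

Net change in total surplus = -€2576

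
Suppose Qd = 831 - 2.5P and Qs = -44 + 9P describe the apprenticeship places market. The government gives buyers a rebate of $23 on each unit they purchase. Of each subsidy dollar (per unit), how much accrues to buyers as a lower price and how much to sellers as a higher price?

Pre-subsidy: 831 - 2.5P = -44 + 9P gives P* = 1750/23, Q* = 14738/23.
With the rebate, buyers effectively pay Pb = Ps − 23, where Ps is the price sellers receive.
Demand in terms of Ps becomes Qd = 831 − 2.5(Ps − 23) = 888.5 - 2.5Ps. Setting this equal to supply: 888.5 - 2.5Ps = -44 + 9Ps, so Ps = 1865/23.
Buyers pay Pb = 1865/23 − 23 = 1336/23; Q' = -44 + 9·(1865/23) = 15773/23.
Buyers' price falls by P* − Pb = 1750/23 − 1336/23 = 18; sellers' price rises by Ps − P* = 1865/23 − 1750/23 = 5.

Buyers gain $18 per unit; sellers gain $5 per unit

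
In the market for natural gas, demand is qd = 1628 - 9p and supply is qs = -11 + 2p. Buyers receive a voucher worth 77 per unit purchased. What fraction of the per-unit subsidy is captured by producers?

Pre-subsidy: 1628 - 9p = -11 + 2p gives p* = 149, q* = 287.
With the rebate, buyers effectively pay pb = ps − 77, where ps is the price sellers receive.
Demand in terms of ps becomes qd = 1628 − 9(ps − 77) = 2321 - 9ps. Setting this equal to supply: 2321 - 9ps = -11 + 2ps, so ps = 212.
Buyers pay pb = 212 − 77 = 135; q' = -11 + 2·212 = 413.
Buyers' price falls by p* − pb = 149 − 135 = 14; sellers' price rises by ps − p* = 212 − 149 = 63.
So producers capture 63/77 = 9/11 of each unit of subsidy.

Producer share = 9/11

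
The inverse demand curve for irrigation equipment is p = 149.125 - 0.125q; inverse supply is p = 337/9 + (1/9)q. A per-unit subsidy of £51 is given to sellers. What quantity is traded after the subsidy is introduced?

Pre-subsidy: 149.125 - 0.125q = 337/9 + (1/9)q gives q* = 473 and p* = 90.
With the subsidy, sellers receive ps = pb + 51 for each unit, where pb is the price buyers pay.
On the curves, pb = 149.125 - 0.125q and ps = 337/9 + (1/9)q; the wedge ps − pb = 51 gives 337/9 + (1/9)q − (149.125 - 0.125q) = 51, so q' = 689.
Then pb = 149.125 − 0.125·689 = 63 and ps = 337/9 + (1/9)·689 = 114.

q' = 689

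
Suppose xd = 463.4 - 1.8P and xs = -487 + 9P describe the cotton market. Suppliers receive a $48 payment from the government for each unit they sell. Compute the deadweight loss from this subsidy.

Deadweight loss = $1728

Pre-subsidy: 463.4 - 1.8P = -487 + 9P gives P* = 88, x* = 305.
With the subsidy, sellers receive Ps = Pb + 48 for each unit, where Pb is the price buyers pay.
Supply in terms of Pb becomes xs = -487 + 9(Pb + 48) = -55 + 9Pb. Setting this equal to demand: 463.4 - 1.8Pb = -55 + 9Pb, so Pb = 48.
Sellers receive Ps = 48 + 48 = 96; x' = 463.4 − 1.8·48 = 377.
The subsidy expands output by 377 − 305 = 72 past the efficient level; on those units the gap between marginal cost and willingness to pay runs from 0 up to 48.
DWL = ½ × 48 × 72 = 1728.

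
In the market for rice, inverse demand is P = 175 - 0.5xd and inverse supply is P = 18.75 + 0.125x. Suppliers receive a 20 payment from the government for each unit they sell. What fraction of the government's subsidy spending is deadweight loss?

Pre-subsidy: 175 - 0.5x = 18.75 + 0.125x gives x* = 250 and P* = 50.
With the subsidy, sellers receive Ps = Pb + 20 for each unit, where Pb is the price buyers pay.
On the curves, Pb = 175 - 0.5x and Ps = 18.75 + 0.125x; the wedge Ps − Pb = 20 gives 18.75 + 0.125x − (175 - 0.5x) = 20, so x' = 282.
Then Pb = 175 − 0.5·282 = 34 and Ps = 18.75 + 0.125·282 = 54.
ΔCS = ½(250 + 282)(50 − 34) = 4256; ΔPS = ½(250 + 282)(54 − 50) = 1064.
Government spending = 20 × 282 = 5640.
DWL = ½ × 20 × (282 − 250) = 320; fraction = 320 / 5640 = 8/141.

DWL / government spending = 8/141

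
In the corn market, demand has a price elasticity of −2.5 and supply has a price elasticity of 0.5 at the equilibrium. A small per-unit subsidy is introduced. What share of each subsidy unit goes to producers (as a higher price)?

Producer share = 5/6

For a small subsidy around the equilibrium, the benefit split depends on the relative slopes, which at a point are proportional to the elasticities.
Buyer share = εs/(εs + |εd|) = 0.5/(0.5 + 2.5) = 1/6; seller share = |εd|/(εs + |εd|) = 5/6.
So producers capture 5/6 of the subsidy.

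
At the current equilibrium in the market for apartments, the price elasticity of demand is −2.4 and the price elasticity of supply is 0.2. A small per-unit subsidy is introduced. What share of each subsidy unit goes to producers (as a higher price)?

For a small subsidy around the equilibrium, the benefit split depends on the relative slopes, which at a point are proportional to the elasticities.
Buyer share = εs/(εs + |εd|) = 0.2/(0.2 + 2.4) = 1/13; seller share = |εd|/(εs + |εd|) = 12/13.
So producers capture 12/13 of the subsidy.

Producer share = 12/13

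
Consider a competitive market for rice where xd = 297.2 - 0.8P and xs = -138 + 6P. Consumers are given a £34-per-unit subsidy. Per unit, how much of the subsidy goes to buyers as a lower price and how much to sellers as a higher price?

Buyers gain £30 per unit; sellers gain £4 per unit

Pre-subsidy: 297.2 - 0.8P = -138 + 6P gives P* = 64, x* = 246.
With the rebate, buyers effectively pay Pb = Ps − 34, where Ps is the price sellers receive.
Demand in terms of Ps becomes xd = 297.2 − 0.8(Ps − 34) = 324.4 - 0.8Ps. Setting this equal to supply: 324.4 - 0.8Ps = -138 + 6Ps, so Ps = 68.
Buyers pay Pb = 68 − 34 = 34; x' = -138 + 6·68 = 270.
Buyers' price falls by P* − Pb = 64 − 34 = 30; sellers' price rises by Ps − P* = 68 − 64 = 4.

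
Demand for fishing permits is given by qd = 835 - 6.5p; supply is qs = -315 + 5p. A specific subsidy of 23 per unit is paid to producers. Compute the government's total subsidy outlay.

Government cost = 5750

Pre-subsidy: 835 - 6.5p = -315 + 5p gives p* = 100, q* = 185.
With the subsidy, sellers receive ps = pb + 23 for each unit, where pb is the price buyers pay.
Supply in terms of pb becomes qs = -315 + 5(pb + 23) = -200 + 5pb. Setting this equal to demand: 835 - 6.5pb = -200 + 5pb, so pb = 90.
Sellers receive ps = 90 + 23 = 113; q' = 835 − 6.5·90 = 250.
Government outlay = subsidy × quantity = 23 × 250 = 5750.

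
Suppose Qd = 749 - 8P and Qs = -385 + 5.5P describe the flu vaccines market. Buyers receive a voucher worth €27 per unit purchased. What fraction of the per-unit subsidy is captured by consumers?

Pre-subsidy: 749 - 8P = -385 + 5.5P gives P* = 84, Q* = 77.
With the rebate, buyers effectively pay Pb = Ps − 27, where Ps is the price sellers receive.
Demand in terms of Ps becomes Qd = 749 − 8(Ps − 27) = 965 - 8Ps. Setting this equal to supply: 965 - 8Ps = -385 + 5.5Ps, so Ps = 100.
Buyers pay Pb = 100 − 27 = 73; Q' = -385 + 5.5·100 = 165.
Buyers' price falls by P* − Pb = 84 − 73 = 11; sellers' price rises by Ps − P* = 100 − 84 = 16.
So consumers capture 11/27 = 11/27 of each unit of subsidy.

Consumer share = 11/27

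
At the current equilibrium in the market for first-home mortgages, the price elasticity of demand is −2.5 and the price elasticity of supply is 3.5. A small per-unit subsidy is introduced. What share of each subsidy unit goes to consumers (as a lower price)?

Consumer share = 7/12

For a small subsidy around the equilibrium, the benefit split depends on the relative slopes, which at a point are proportional to the elasticities.
Buyer share = εs/(εs + |εd|) = 3.5/(3.5 + 2.5) = 7/12; seller share = |εd|/(εs + |εd|) = 5/12.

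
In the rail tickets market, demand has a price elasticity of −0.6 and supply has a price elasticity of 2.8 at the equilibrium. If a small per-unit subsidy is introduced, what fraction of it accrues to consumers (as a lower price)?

Consumer share = 14/17

For a small subsidy around the equilibrium, the benefit split depends on the relative slopes, which at a point are proportional to the elasticities.
Buyer share = εs/(εs + |εd|) = 2.8/(2.8 + 0.6) = 14/17; seller share = |εd|/(εs + |εd|) = 3/17.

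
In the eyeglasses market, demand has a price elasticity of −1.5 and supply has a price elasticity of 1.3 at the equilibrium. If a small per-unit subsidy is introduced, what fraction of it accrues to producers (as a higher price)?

For a small subsidy around the equilibrium, the benefit split depends on the relative slopes, which at a point are proportional to the elasticities.
Buyer share = εs/(εs + |εd|) = 1.3/(1.3 + 1.5) = 13/28; seller share = |εd|/(εs + |εd|) = 15/28.
So producers capture 15/28 of the subsidy.

Producer share = 15/28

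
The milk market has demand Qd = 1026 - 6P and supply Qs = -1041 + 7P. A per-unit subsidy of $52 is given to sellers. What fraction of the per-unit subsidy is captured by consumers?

Consumer share = 7/13

Pre-subsidy: 1026 - 6P = -1041 + 7P gives P* = 159, Q* = 72.
With the subsidy, sellers receive Ps = Pb + 52 for each unit, where Pb is the price buyers pay.
Supply in terms of Pb becomes Qs = -1041 + 7(Pb + 52) = -677 + 7Pb. Setting this equal to demand: 1026 - 6Pb = -677 + 7Pb, so Pb = 131.
Sellers receive Ps = 131 + 52 = 183; Q' = 1026 − 6·131 = 240.
Buyers' price falls by P* − Pb = 159 − 131 = 28; sellers' price rises by Ps − P* = 183 − 159 = 24.
So consumers capture 28/52 = 7/13 of each unit of subsidy.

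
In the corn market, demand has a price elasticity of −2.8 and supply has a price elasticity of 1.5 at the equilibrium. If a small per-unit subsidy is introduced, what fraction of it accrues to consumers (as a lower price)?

For a small subsidy around the equilibrium, the benefit split depends on the relative slopes, which at a point are proportional to the elasticities.
Buyer share = εs/(εs + |εd|) = 1.5/(1.5 + 2.8) = 15/43; seller share = |εd|/(εs + |εd|) = 28/43.

Consumer share = 15/43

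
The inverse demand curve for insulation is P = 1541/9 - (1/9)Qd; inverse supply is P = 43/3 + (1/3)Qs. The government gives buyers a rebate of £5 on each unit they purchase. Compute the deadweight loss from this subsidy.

Pre-subsidy: 1541/9 - (1/9)Q = 43/3 + (1/3)Q gives Q* = 353 and P* = 132.
With the rebate, buyers effectively pay Pb = Ps − 5, where Ps is the price sellers receive.
On the curves, Pb = 1541/9 - (1/9)Q and Ps = 43/3 + (1/3)Q; the wedge Ps − Pb = 5 gives 43/3 + (1/3)Q − (1541/9 - (1/9)Q) = 5, so Q' = 364.25.
Then Pb = 1541/9 − (1/9)·364.25 = 130.75 and Ps = 43/3 + (1/3)·364.25 = 135.75.
The subsidy expands output by 364.25 − 353 = 11.25 past the efficient level; on those units the gap between marginal cost and willingness to pay runs from 0 up to 5.
DWL = ½ × 5 × 11.25 = 28.125.

Deadweight loss = £28.125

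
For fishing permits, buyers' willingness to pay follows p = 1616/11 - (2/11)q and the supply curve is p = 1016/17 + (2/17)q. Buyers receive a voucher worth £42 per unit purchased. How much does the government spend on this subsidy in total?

Pre-subsidy: 1616/11 - (2/11)q = 1016/17 + (2/17)q gives q* = 291 and p* = 94.
With the rebate, buyers effectively pay pb = ps − 42, where ps is the price sellers receive.
On the curves, pb = 1616/11 - (2/11)q and ps = 1016/17 + (2/17)q; the wedge ps − pb = 42 gives 1016/17 + (2/17)q − (1616/11 - (2/11)q) = 42, so q' = 431.25.
Then pb = 1616/11 − (2/11)·431.25 = 68.5 and ps = 1016/17 + (2/17)·431.25 = 110.5.
Government outlay = subsidy × quantity = 42 × 431.25 = 18112.5.

Government cost = £18112.5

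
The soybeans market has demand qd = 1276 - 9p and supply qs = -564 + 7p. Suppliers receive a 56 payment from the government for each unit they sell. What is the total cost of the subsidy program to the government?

Pre-subsidy: 1276 - 9p = -564 + 7p gives p* = 115, q* = 241.
With the subsidy, sellers receive ps = pb + 56 for each unit, where pb is the price buyers pay.
Supply in terms of pb becomes qs = -564 + 7(pb + 56) = -172 + 7pb. Setting this equal to demand: 1276 - 9pb = -172 + 7pb, so pb = 90.5.
Sellers receive ps = 90.5 + 56 = 146.5; q' = 1276 − 9·90.5 = 461.5.
Government outlay = subsidy × quantity = 56 × 461.5 = 25844.

Government cost = 25844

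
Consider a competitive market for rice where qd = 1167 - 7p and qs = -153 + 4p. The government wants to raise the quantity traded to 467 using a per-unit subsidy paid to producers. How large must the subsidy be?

Required subsidy s = 55 per unit

At q = 467, invert demand for the buyer price: pb = (1167 − 467)/7 = 100; invert supply for the seller price: ps = (467 − (-153))/4 = 155.
The subsidy must fill the gap: s = ps − pb = 155 − 100 = 55.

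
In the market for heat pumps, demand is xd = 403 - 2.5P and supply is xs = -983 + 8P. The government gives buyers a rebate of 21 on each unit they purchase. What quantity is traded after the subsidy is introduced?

Pre-subsidy: 403 - 2.5P = -983 + 8P gives P* = 132, x* = 73.
With the rebate, buyers effectively pay Pb = Ps − 21, where Ps is the price sellers receive.
Demand in terms of Ps becomes xd = 403 − 2.5(Ps − 21) = 455.5 - 2.5Ps. Setting this equal to supply: 455.5 - 2.5Ps = -983 + 8Ps, so Ps = 137.
Buyers pay Pb = 137 − 21 = 116; x' = -983 + 8·137 = 113.

x' = 113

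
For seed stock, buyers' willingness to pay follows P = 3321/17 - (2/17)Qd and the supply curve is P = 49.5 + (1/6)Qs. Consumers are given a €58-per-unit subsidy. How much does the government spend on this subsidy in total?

Government cost = €41586

Pre-subsidy: 3321/17 - (2/17)Q = 49.5 + (1/6)Q gives Q* = 513 and P* = 135.
With the rebate, buyers effectively pay Pb = Ps − 58, where Ps is the price sellers receive.
On the curves, Pb = 3321/17 - (2/17)Q and Ps = 49.5 + (1/6)Q; the wedge Ps − Pb = 58 gives 49.5 + (1/6)Q − (3321/17 - (2/17)Q) = 58, so Q' = 717.
Then Pb = 3321/17 − (2/17)·717 = 111 and Ps = 49.5 + (1/6)·717 = 169.
Government outlay = subsidy × quantity = 58 × 717 = 41586.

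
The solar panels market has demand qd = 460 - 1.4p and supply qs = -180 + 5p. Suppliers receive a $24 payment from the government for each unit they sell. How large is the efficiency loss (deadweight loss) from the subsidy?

Deadweight loss = $315

Pre-subsidy: 460 - 1.4p = -180 + 5p gives p* = 100, q* = 320.
With the subsidy, sellers receive ps = pb + 24 for each unit, where pb is the price buyers pay.
Supply in terms of pb becomes qs = -180 + 5(pb + 24) = -60 + 5pb. Setting this equal to demand: 460 - 1.4pb = -60 + 5pb, so pb = 81.25.
Sellers receive ps = 81.25 + 24 = 105.25; q' = 460 − 1.4·81.25 = 346.25.
The subsidy expands output by 346.25 − 320 = 26.25 past the efficient level; on those units the gap between marginal cost and willingness to pay runs from 0 up to 24.
DWL = ½ × 24 × 26.25 = 315.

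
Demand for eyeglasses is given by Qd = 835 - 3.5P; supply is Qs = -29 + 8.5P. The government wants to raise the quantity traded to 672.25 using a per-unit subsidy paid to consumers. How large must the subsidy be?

Required subsidy s = 36 per unit

At Q = 672.25, invert demand for the buyer price: Pb = (835 − 672.25)/3.5 = 46.5; invert supply for the seller price: Ps = (672.25 − (-29))/8.5 = 82.5.
The subsidy must fill the gap: s = Ps − Pb = 82.5 − 46.5 = 36.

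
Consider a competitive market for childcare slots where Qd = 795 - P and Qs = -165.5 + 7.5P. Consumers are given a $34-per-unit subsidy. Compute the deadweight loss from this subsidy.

Deadweight loss = $510

Pre-subsidy: 795 - P = -165.5 + 7.5P gives P* = 113, Q* = 682.
With the rebate, buyers effectively pay Pb = Ps − 34, where Ps is the price sellers receive.
Demand in terms of Ps becomes Qd = 795 − 1(Ps − 34) = 829 - Ps. Setting this equal to supply: 829 - Ps = -165.5 + 7.5Ps, so Ps = 117.
Buyers pay Pb = 117 − 34 = 83; Q' = -165.5 + 7.5·117 = 712.
The subsidy expands output by 712 − 682 = 30 past the efficient level; on those units the gap between marginal cost and willingness to pay runs from 0 up to 34.
DWL = ½ × 34 × 30 = 510.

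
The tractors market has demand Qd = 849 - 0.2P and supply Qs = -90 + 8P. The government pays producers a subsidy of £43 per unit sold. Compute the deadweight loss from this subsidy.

Pre-subsidy: 849 - 0.2P = -90 + 8P gives P* = 4695/41, Q* = 33870/41.
With the subsidy, sellers receive Ps = Pb + 43 for each unit, where Pb is the price buyers pay.
Supply in terms of Pb becomes Qs = -90 + 8(Pb + 43) = 254 + 8Pb. Setting this equal to demand: 849 - 0.2Pb = 254 + 8Pb, so Pb = 2975/41.
Sellers receive Ps = 2975/41 + 43 = 4738/41; Q' = 849 − 0.2·(2975/41) = 34214/41.
The subsidy expands output by 34214/41 − 33870/41 = 344/41 past the efficient level; on those units the gap between marginal cost and willingness to pay runs from 0 up to 43.
DWL = ½ × 43 × 344/41 = 7396/41.

Deadweight loss = 7396/41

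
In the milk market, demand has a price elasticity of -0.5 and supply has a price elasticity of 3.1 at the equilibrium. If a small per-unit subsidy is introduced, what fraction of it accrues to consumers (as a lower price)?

Consumer share = 31/36

For a small subsidy around the equilibrium, the benefit split depends on the relative slopes, which at a point are proportional to the elasticities.
Buyer share = εs/(εs + |εd|) = 3.1/(3.1 + 0.5) = 31/36; seller share = |εd|/(εs + |εd|) = 5/36.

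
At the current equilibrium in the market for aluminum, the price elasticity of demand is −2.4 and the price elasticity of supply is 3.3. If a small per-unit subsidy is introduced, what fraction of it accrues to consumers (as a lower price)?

For a small subsidy around the equilibrium, the benefit split depends on the relative slopes, which at a point are proportional to the elasticities.
Buyer share = εs/(εs + |εd|) = 3.3/(3.3 + 2.4) = 11/19; seller share = |εd|/(εs + |εd|) = 8/19.

Consumer share = 11/19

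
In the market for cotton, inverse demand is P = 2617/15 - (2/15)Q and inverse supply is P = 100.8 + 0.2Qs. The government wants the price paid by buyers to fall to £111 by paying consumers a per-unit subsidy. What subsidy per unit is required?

Required subsidy s = £85 per unit

At a buyer price of 111, quantity demanded is 1308.5 − 7.5·111 = 476.
Sellers supply 476 only when they receive Ps = 100.8 + 0.2·476 = 196.
s = Ps − Pb = 196 − 111 = 85.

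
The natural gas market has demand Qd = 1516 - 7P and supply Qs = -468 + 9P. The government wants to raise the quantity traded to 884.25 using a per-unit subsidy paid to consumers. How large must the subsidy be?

At Q = 884.25, invert demand for the buyer price: Pb = (1516 − 884.25)/7 = 90.25; invert supply for the seller price: Ps = (884.25 − (-468))/9 = 150.25.
The subsidy must fill the gap: s = Ps − Pb = 150.25 − 90.25 = 60.

Required subsidy s = 60 per unit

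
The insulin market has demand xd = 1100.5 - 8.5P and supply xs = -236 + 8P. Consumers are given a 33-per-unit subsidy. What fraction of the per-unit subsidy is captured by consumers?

Pre-subsidy: 1100.5 - 8.5P = -236 + 8P gives P* = 81, x* = 412.
With the rebate, buyers effectively pay Pb = Ps − 33, where Ps is the price sellers receive.
Demand in terms of Ps becomes xd = 1100.5 − 8.5(Ps − 33) = 1381 - 8.5Ps. Setting this equal to supply: 1381 - 8.5Ps = -236 + 8Ps, so Ps = 98.
Buyers pay Pb = 98 − 33 = 65; x' = -236 + 8·98 = 548.
Buyers' price falls by P* − Pb = 81 − 65 = 16; sellers' price rises by Ps − P* = 98 − 81 = 17.
So consumers capture 16/33 = 16/33 of each unit of subsidy.

Consumer share = 16/33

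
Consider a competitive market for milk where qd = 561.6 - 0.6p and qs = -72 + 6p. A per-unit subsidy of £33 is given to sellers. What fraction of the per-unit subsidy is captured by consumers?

Consumer share = 10/11

Pre-subsidy: 561.6 - 0.6p = -72 + 6p gives p* = 96, q* = 504.
With the subsidy, sellers receive ps = pb + 33 for each unit, where pb is the price buyers pay.
Supply in terms of pb becomes qs = -72 + 6(pb + 33) = 126 + 6pb. Setting this equal to demand: 561.6 - 0.6pb = 126 + 6pb, so pb = 66.
Sellers receive ps = 66 + 33 = 99; q' = 561.6 − 0.6·66 = 522.
Buyers' price falls by p* − pb = 96 − 66 = 30; sellers' price rises by ps − p* = 99 − 96 = 3.
So consumers capture 30/33 = 10/11 of each unit of subsidy.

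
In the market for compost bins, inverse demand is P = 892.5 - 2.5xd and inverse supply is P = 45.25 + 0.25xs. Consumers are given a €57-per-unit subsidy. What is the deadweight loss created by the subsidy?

Pre-subsidy: 892.5 - 2.5x = 45.25 + 0.25x gives x* = 3389/11 and P* = 1345/11.
With the rebate, buyers effectively pay Pb = Ps − 57, where Ps is the price sellers receive.
On the curves, Pb = 892.5 - 2.5x and Ps = 45.25 + 0.25x; the wedge Ps − Pb = 57 gives 45.25 + 0.25x − (892.5 - 2.5x) = 57, so x' = 3617/11.
Then Pb = 892.5 − 2.5·(3617/11) = 775/11 and Ps = 45.25 + 0.25·(3617/11) = 1402/11.
The subsidy expands output by 3617/11 − 3389/11 = 228/11 past the efficient level; on those units the gap between marginal cost and willingness to pay runs from 0 up to 57.
DWL = ½ × 57 × 228/11 = 6498/11.

Deadweight loss = 6498/11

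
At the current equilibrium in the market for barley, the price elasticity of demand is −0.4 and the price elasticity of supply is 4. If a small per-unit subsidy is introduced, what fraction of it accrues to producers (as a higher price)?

Producer share = 1/11

For a small subsidy around the equilibrium, the benefit split depends on the relative slopes, which at a point are proportional to the elasticities.
Buyer share = εs/(εs + |εd|) = 4/(4 + 0.4) = 10/11; seller share = |εd|/(εs + |εd|) = 1/11.
So producers capture 1/11 of the subsidy.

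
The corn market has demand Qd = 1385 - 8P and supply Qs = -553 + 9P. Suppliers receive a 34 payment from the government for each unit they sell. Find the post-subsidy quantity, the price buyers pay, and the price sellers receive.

Pre-subsidy: 1385 - 8P = -553 + 9P gives P* = 114, Q* = 473.
With the subsidy, sellers receive Ps = Pb + 34 for each unit, where Pb is the price buyers pay.
Supply in terms of Pb becomes Qs = -553 + 9(Pb + 34) = -247 + 9Pb. Setting this equal to demand: 1385 - 8Pb = -247 + 9Pb, so Pb = 96.
Sellers receive Ps = 96 + 34 = 130; Q' = 1385 − 8·96 = 617.

Q' = 617; buyers pay 96; sellers receive 130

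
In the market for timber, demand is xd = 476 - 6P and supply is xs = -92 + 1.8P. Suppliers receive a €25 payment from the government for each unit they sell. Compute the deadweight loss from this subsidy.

Pre-subsidy: 476 - 6P = -92 + 1.8P gives P* = 2840/39, x* = 508/13.
With the subsidy, sellers receive Ps = Pb + 25 for each unit, where Pb is the price buyers pay.
Supply in terms of Pb becomes xs = -92 + 1.8(Pb + 25) = -47 + 1.8Pb. Setting this equal to demand: 476 - 6Pb = -47 + 1.8Pb, so Pb = 2615/39.
Sellers receive Ps = 2615/39 + 25 = 3590/39; x' = 476 − 6·(2615/39) = 958/13.
The subsidy expands output by 958/13 − 508/13 = 450/13 past the efficient level; on those units the gap between marginal cost and willingness to pay runs from 0 up to 25.
DWL = ½ × 25 × 450/13 = 5625/13.

Deadweight loss = 5625/13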